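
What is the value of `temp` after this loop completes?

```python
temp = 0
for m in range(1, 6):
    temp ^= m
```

XOR of 1 to 5
`temp` takes the values: 0 → 1 → 3 → 0 → 4 → 1

Answer: 1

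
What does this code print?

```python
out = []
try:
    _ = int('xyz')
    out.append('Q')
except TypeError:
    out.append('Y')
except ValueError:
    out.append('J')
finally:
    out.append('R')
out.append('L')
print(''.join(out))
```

Execution trace: 'J' (except ValueError) → 'R' (finally) → 'L' (after the try/except). Output: JRL

Answer: JRL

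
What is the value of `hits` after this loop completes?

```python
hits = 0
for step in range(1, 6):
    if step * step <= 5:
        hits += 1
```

Count numbers where step² ≤ 5
`hits` takes the values: 0 → 1 → 2

Answer: 2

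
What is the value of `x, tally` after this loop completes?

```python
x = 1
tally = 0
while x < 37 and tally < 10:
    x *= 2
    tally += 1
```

Double until >= 37 or 10 iterations
`x, tally` takes the values: (1, 0) → (2, 0) → (2, 1) → (4, 1) → (4, 2) → (8, 2) → (8, 3) → (16, 3) → (16, 4) → (32, 4) → (32, 5) → (64, 5) → (64, 6)

Answer: 64, 6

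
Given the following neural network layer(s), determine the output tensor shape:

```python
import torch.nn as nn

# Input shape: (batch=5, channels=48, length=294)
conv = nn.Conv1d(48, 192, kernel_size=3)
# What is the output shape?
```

Input: (5, 48, 294) -> Output: (5, 192, 292)

Answer: (5, 192, 292)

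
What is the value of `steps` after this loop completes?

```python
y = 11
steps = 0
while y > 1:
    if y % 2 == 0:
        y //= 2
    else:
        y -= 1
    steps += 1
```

Steps to reduce 11 to 1
`steps` takes the values: 0 → 1 → 2 → 3 → 4 → 5

Answer: 5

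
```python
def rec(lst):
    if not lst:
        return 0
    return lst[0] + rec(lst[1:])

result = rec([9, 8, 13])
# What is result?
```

9 + 8 + 13 + 0 = 30

Answer: 30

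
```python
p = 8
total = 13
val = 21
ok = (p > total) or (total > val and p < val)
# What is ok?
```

Trace:
`p = 8` → p = 8
`total = 13` → total = 13
`val = 21` → val = 21
`ok = (p > total) or (total > val and p < val)` → ok = False
So ok = False

Answer: False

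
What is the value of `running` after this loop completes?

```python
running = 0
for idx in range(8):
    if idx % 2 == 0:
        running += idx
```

Sum of even numbers 0 to 7
`running` takes the values: 0 → 2 → 6 → 12

Answer: 12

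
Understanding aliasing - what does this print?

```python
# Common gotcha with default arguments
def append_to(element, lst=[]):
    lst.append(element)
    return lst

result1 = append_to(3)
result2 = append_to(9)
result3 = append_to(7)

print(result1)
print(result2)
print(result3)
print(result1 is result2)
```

Key concept: mutable default argument gotcha.
Step by step:
`result1 = append_to(3)` → result1 = [3]
`result2 = append_to(9)` → result1 = [3, 9] (same object as result2); result2 = [3, 9] (same object as result1)
`result3 = append_to(7)` → result1 = [3, 9, 7] (same object as result2, result3); result2 = [3, 9, 7] (same object as result1, result3); result3 = [3, 9, 7] (same object as result1, result2)
`print(result1)` → prints [3, 9, 7]
`print(result2)` → prints [3, 9, 7]
`print(result3)` → prints [3, 9, 7]
`print(result1 is result2)` → prints True

Answer:
[3, 9, 7]
[3, 9, 7]
[3, 9, 7]
True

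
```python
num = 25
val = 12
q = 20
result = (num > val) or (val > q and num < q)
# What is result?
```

Trace:
`num = 25` → num = 25
`val = 12` → val = 12
`q = 20` → q = 20
`result = (num > val) or (val > q and num < q)` → result = True
So result = True

Answer: True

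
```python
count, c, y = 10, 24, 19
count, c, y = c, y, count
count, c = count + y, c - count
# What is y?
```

Trace:
`count, c, y = 10, 24, 19` → count = 10; c = 24; y = 19
`count, c, y = c, y, count` → count = 24; c = 19; y = 10
`count, c = count + y, c - count` → count = 34; c = -5
So y = 10

Answer: 10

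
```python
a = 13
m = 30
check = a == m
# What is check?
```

Trace:
`a = 13` → a = 13
`m = 30` → m = 30
`check = a == m` → check = False
So check = False

Answer: False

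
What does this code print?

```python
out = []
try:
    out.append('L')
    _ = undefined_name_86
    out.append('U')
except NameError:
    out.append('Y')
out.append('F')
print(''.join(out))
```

Execution trace: 'L' (try body) → 'Y' (except NameError) → 'F' (after the try/except). Output: LYF

Answer: LYF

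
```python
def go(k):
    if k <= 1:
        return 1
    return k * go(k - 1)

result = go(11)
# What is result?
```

go(11) = 11 * 10 * 9 * 8 * 7 * 6 * 5 * 4 * 3 * 2 * 1 = 39916800

Answer: 39916800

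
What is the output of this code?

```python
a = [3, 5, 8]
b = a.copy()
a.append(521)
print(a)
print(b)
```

Key concept: list.copy() creates independent copy.
Step by step:
`a = [3, 5, 8]` → a = [3, 5, 8]
`b = a.copy()` → b = [3, 5, 8]
`a.append(521)` → a = [3, 5, 8, 521]
`print(a)` → prints [3, 5, 8, 521]
`print(b)` → prints [3, 5, 8]

Answer:
[3, 5, 8, 521]
[3, 5, 8]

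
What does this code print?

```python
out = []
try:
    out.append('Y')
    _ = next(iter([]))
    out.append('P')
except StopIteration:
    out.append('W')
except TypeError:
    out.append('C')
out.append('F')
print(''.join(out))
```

Execution trace: 'Y' (try body) → 'W' (except StopIteration) → 'F' (after the try/except). Output: YWF

Answer: YWF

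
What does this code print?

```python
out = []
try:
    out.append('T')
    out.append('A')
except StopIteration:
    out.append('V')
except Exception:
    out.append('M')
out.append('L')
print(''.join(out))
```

Execution trace: 'T' (try body) → 'A' (try body, no exception) → 'L' (after the try/except). Output: TAL

Answer: TAL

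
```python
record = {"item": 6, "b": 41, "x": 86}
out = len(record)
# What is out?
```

Trace:
`record = {"item": 6, "b": 41, "x": 86}` → record = {'item': 6, 'b': 41, 'x': 86}
`out = len(record)` → out = 3
So out = 3

Answer: 3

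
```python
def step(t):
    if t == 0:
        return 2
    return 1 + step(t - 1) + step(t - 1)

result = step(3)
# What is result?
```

step(t) = 1 + 2·step(t-1), step(0)=2. Closed form: (2+1)·2^3 - 1 = 23.

Answer: 23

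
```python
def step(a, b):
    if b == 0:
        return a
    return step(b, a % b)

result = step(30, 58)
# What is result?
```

step(30, 58) -> step(58, 30) -> step(30, 28) -> step(28, 2) -> step(2, 0) -> 2

Answer: 2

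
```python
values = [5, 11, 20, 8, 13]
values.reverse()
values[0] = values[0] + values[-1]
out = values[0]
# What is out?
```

Trace:
`values = [5, 11, 20, 8, 13]` → values = [5, 11, 20, 8, 13]
`values.reverse()` → values = [13, 8, 20, 11, 5]
`values[0] = values[0] + values[-1]` → values = [18, 8, 20, 11, 5]
`out = values[0]` → out = 18
So out = 18

Answer: 18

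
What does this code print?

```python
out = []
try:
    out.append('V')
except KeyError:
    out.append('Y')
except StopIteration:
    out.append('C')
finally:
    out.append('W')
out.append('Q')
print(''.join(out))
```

Execution trace: 'V' (try body, no exception) → 'W' (finally) → 'Q' (after the try/except). Output: VWQ

Answer: VWQ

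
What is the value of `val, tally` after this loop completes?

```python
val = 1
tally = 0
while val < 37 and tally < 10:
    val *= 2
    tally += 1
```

Double until >= 37 or 10 iterations
`val, tally` takes the values: (1, 0) → (2, 0) → (2, 1) → (4, 1) → (4, 2) → (8, 2) → (8, 3) → (16, 3) → (16, 4) → (32, 4) → (32, 5) → (64, 5) → (64, 6)

Answer: 64, 6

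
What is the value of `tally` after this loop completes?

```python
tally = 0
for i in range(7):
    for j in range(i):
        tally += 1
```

Triangle number: 0+1+2+...+6
`tally` takes the values: 0 → 1 → 2 → 3 → 4 → 5 → 6 → 7 → 8 → 9 → 10 → 11 → 12 → 13 → 14 → 15 → 16 → 17 → 18 → 19 → 20 → 21

Answer: 21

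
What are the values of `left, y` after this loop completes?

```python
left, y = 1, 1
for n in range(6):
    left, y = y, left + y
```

Fibonacci: after 6 iterations
`left, y` takes the values: (1, 1) → (1, 2) → (2, 3) → (3, 5) → (5, 8) → (8, 13) → (13, 21)

Answer: 13, 21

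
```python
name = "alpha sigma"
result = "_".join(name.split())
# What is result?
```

Trace:
`name = "alpha sigma"` → name = 'alpha sigma'
`result = "_".join(name.split())` → result = 'alpha_sigma'
So result = 'alpha_sigma'

Answer: 'alpha_sigma'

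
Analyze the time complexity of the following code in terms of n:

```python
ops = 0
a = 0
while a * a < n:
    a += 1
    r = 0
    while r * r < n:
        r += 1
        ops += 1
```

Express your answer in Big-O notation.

Each loop level contributes: √n × √n. Multiplying the contributions gives O(n).

Answer: O(n)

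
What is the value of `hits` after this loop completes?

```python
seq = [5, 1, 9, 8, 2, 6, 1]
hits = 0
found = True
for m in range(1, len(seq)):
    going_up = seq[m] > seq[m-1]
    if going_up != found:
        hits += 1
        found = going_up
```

Count direction changes in [5, 1, 9, 8, 2, 6, 1]
`hits` takes the values: 0 → 1 → 2 → 3 → 4 → 5

Answer: 5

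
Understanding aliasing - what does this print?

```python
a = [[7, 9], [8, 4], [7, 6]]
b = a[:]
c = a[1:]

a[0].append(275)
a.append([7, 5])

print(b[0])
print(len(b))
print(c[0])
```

Key concept: slice with nested mutation.
Step by step:
`a = [[7, 9], [8, 4], [7, 6]]` → a = [[7, 9], [8, 4], [7, 6]]
`b = a[:]` → b = [[7, 9], [8, 4], [7, 6]]
`c = a[1:]` → c = [[8, 4], [7, 6]]
`a[0].append(275)` → a = [[7, 9, 275], [8, 4], [7, 6]]; b = [[7, 9, 275], [8, 4], [7, 6]]
`a.append([7, 5])` → a = [[7, 9, 275], [8, 4], [7, 6], [7, 5]]
`print(b[0])` → prints [7, 9, 275]
`print(len(b))` → prints 3
`print(c[0])` → prints [8, 4]

Answer:
[7, 9, 275]
3
[8, 4]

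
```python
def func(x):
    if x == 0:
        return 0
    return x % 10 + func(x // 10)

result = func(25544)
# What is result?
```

Sum of digits of 25544: 4 + 4 + 5 + 5 + 2 = 20

Answer: 20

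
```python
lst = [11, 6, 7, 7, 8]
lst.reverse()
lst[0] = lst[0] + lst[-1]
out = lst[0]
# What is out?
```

Trace:
`lst = [11, 6, 7, 7, 8]` → lst = [11, 6, 7, 7, 8]
`lst.reverse()` → lst = [8, 7, 7, 6, 11]
`lst[0] = lst[0] + lst[-1]` → lst = [19, 7, 7, 6, 11]
`out = lst[0]` → out = 19
So out = 19

Answer: 19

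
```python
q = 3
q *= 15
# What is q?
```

Trace:
`q = 3` → q = 3
`q *= 15` → q = 45
So q = 45

Answer: 45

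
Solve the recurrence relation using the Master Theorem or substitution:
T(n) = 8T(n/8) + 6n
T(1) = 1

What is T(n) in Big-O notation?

By Master Theorem: a=8, b=8, f(n)=6n. Since log_8(8) = 1 and f(n) = Θ(n^1), Case 2 applies. T(n) = O(n log n).

Answer: O(n log n)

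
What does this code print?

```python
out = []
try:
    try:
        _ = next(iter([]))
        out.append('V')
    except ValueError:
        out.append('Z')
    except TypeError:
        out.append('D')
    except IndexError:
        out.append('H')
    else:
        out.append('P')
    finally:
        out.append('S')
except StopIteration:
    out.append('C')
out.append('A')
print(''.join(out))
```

Execution trace: 'S' (finally) → 'C' (outer except StopIteration) → 'A' (after the try/except). Output: SCA

Answer: SCA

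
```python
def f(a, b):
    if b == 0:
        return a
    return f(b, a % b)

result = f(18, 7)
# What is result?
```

f(18, 7) -> f(7, 4) -> f(4, 3) -> f(3, 1) -> f(1, 0) -> 1

Answer: 1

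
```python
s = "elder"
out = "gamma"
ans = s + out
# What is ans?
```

Trace:
`s = "elder"` → s = 'elder'
`out = "gamma"` → out = 'gamma'
`ans = s + out` → ans = 'eldergamma'
So ans = 'eldergamma'

Answer: 'eldergamma'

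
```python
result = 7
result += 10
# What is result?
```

Trace:
`result = 7` → result = 7
`result += 10` → result = 17
So result = 17

Answer: 17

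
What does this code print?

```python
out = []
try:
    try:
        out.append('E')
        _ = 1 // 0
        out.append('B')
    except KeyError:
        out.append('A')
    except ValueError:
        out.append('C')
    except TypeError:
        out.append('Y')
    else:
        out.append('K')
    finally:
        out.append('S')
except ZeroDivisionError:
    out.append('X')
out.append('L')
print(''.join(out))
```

Execution trace: 'E' (try body) → 'S' (finally) → 'X' (outer except ZeroDivisionError) → 'L' (after the try/except). Output: ESXL

Answer: ESXL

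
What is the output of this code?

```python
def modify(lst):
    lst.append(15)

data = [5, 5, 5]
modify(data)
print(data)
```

Key concept: function modifies passed list.
Step by step:
`data = [5, 5, 5]` → data = [5, 5, 5]
`modify(data)` → data = [5, 5, 5, 15]
`print(data)` → prints [5, 5, 5, 15]

Answer: [5, 5, 5, 15]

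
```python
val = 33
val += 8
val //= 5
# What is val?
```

Trace:
`val = 33` → val = 33
`val += 8` → val = 41
`val //= 5` → val = 8
So val = 8

Answer: 8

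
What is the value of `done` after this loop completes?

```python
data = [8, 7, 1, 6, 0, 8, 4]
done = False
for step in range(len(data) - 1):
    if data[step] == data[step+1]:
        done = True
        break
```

Check consecutive duplicates in [8, 7, 1, 6, 0, 8, 4]
`done` takes the values: False

Answer: False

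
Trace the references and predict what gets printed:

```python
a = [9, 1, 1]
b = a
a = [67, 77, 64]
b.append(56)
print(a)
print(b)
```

Key concept: rebinding vs mutation: a is rebound to a new list, b still points at the original.
Step by step:
`a = [9, 1, 1]` → a = [9, 1, 1]
`b = a` → b = [9, 1, 1] (same object as a)
`a = [67, 77, 64]` → a = [67, 77, 64]
`b.append(56)` → b = [9, 1, 1, 56]
`print(a)` → prints [67, 77, 64]
`print(b)` → prints [9, 1, 1, 56]

Answer:
[67, 77, 64]
[9, 1, 1, 56]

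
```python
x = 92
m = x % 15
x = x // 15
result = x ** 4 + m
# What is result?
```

Trace:
`x = 92` → x = 92
`m = x % 15` → m = 2
`x = x // 15` → x = 6
`result = x ** 4 + m` → result = 1298
So result = 1298

Answer: 1298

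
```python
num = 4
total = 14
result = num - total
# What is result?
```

Trace:
`num = 4` → num = 4
`total = 14` → total = 14
`result = num - total` → result = -10
So result = -10

Answer: -10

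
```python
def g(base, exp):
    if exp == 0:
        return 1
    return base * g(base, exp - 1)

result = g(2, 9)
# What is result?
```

g(2, 9) = 2 * 2 * 2 * 2 * 2 * 2 * 2 * 2 * 2 = 512

Answer: 512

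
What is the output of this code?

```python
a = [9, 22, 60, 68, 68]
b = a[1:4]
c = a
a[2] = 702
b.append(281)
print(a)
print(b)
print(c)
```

Key concept: slice vs alias.
Step by step:
`a = [9, 22, 60, 68, 68]` → a = [9, 22, 60, 68, 68]
`b = a[1:4]` → b = [22, 60, 68]
`c = a` → c = [9, 22, 60, 68, 68] (same object as a)
`a[2] = 702` → a = [9, 22, 702, 68, 68] (same object as c); c = [9, 22, 702, 68, 68] (same object as a)
`b.append(281)` → b = [22, 60, 68, 281]
`print(a)` → prints [9, 22, 702, 68, 68]
`print(b)` → prints [22, 60, 68, 281]
`print(c)` → prints [9, 22, 702, 68, 68]

Answer:
[9, 22, 702, 68, 68]
[22, 60, 68, 281]
[9, 22, 702, 68, 68]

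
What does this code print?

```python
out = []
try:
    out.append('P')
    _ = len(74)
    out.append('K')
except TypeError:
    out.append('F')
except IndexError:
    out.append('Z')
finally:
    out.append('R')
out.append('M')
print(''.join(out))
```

Execution trace: 'P' (try body) → 'F' (except TypeError) → 'R' (finally) → 'M' (after the try/except). Output: PFRM

Answer: PFRM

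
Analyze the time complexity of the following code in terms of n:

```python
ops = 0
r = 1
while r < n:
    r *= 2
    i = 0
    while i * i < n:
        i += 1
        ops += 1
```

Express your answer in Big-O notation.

Each loop level contributes: log n × √n. Multiplying the contributions gives O(√n log n).

Answer: O(√n log n)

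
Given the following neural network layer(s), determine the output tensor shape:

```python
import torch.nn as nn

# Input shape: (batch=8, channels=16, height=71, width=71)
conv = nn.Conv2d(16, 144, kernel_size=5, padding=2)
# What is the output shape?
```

Input: (8, 16, 71, 71) -> Output: (8, 144, 71, 71)

Answer: (8, 144, 71, 71)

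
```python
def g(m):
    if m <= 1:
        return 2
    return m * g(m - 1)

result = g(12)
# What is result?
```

g(12) = 12 * 11 * 10 * 9 * 8 * 7 * 6 * 5 * 4 * 3 * 2 * 2 = 958003200

Answer: 958003200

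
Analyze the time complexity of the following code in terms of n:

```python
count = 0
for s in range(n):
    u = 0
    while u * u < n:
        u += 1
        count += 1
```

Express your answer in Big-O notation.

Each loop level contributes: n × √n. Multiplying the contributions gives O(n√n).

Answer: O(n√n)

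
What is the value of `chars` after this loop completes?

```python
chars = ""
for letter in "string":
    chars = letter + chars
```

Reverse 'string'
`chars` takes the values: "" → "s" → "ts" → "rts" → "irts" → "nirts" → "gnirts"

Answer: "gnirts"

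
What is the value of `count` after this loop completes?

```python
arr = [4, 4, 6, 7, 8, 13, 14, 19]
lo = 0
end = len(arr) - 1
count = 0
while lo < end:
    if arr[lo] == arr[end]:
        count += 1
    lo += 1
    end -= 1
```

Count matching pairs from ends
`count` takes the values: 0

Answer: 0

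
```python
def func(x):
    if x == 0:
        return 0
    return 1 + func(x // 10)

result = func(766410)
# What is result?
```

Count of digits of 766410: 6

Answer: 6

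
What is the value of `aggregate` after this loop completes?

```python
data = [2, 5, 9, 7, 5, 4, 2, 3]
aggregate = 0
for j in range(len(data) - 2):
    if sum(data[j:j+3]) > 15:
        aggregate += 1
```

Count windows with sum > 15
`aggregate` takes the values: 0 → 1 → 2 → 3 → 4

Answer: 4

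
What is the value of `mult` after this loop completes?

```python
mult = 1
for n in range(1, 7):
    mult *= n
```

6! = 720
`mult` takes the values: 1 → 2 → 6 → 24 → 120 → 720

Answer: 720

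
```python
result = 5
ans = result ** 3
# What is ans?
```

Trace:
`result = 5` → result = 5
`ans = result ** 3` → ans = 125
So ans = 125

Answer: 125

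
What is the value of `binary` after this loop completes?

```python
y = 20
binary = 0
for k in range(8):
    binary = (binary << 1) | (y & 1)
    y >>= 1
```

Reverse lowest 8 bits of 20
`binary` takes the values: 0 → 1 → 2 → 5 → 10 → 20 → 40

Answer: 40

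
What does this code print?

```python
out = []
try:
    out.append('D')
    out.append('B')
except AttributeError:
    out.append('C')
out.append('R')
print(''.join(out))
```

Execution trace: 'D' (try body) → 'B' (try body, no exception) → 'R' (after the try/except). Output: DBR

Answer: DBR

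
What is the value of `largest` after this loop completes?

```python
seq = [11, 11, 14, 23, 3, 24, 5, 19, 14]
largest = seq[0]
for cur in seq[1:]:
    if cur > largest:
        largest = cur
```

Maximum of [11, 11, 14, 23, 3, 24, 5, 19, 14]
`largest` takes the values: 11 → 14 → 23 → 24

Answer: 24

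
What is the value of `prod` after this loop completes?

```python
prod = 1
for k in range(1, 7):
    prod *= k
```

6! = 720
`prod` takes the values: 1 → 2 → 6 → 24 → 120 → 720

Answer: 720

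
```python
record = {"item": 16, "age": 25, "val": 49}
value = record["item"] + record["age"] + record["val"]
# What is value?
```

Trace:
`record = {"item": 16, "age": 25, "val": 49}` → record = {'item': 16, 'age': 25, 'val': 49}
`value = record["item"] + record["age"] + record["val"]` → value = 90
So value = 90

Answer: 90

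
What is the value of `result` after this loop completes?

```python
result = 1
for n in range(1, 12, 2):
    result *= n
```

Product of 1, 3, 5, ... up to 11
`result` takes the values: 1 → 3 → 15 → 105 → 945 → 10395

Answer: 10395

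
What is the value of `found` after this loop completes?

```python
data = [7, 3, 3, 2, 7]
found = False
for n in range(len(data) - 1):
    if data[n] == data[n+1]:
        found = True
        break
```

Check consecutive duplicates in [7, 3, 3, 2, 7]
`found` takes the values: False → True

Answer: True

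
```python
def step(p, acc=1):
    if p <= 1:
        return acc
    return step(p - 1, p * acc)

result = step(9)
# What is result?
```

Accumulator trace (n, acc): (9, 1) -> (8, 9) -> (7, 72) -> (6, 504) -> (5, 3024) -> (4, 15120) -> (3, 60480) -> (2, 181440) -> (1, 362880) -> return 362880

Answer: 362880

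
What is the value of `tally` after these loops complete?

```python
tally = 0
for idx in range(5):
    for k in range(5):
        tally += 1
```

5 * 5 = 25
`tally` takes the values: 0 → 1 → 2 → 3 → 4 → 5 → 6 → 7 → 8 → 9 → 10 → 11 → 12 → 13 → 14 → 15 → 16 → 17 → 18 → 19 → 20 → 21 → 22 → 23 → 24 → 25

Answer: 25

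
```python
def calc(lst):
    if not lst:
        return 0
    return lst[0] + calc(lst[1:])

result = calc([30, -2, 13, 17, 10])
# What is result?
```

30 + (-2) + 13 + 17 + 10 + 0 = 68

Answer: 68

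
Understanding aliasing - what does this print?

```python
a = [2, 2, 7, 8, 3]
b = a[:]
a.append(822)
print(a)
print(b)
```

Key concept: slice [:] creates copy.
Step by step:
`a = [2, 2, 7, 8, 3]` → a = [2, 2, 7, 8, 3]
`b = a[:]` → b = [2, 2, 7, 8, 3]
`a.append(822)` → a = [2, 2, 7, 8, 3, 822]
`print(a)` → prints [2, 2, 7, 8, 3, 822]
`print(b)` → prints [2, 2, 7, 8, 3]

Answer:
[2, 2, 7, 8, 3, 822]
[2, 2, 7, 8, 3]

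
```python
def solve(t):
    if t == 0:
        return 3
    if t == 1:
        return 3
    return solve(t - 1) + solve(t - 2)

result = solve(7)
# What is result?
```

Build up from base cases: solve(0)=3, solve(1)=3, solve(2)=6, solve(3)=9, solve(4)=15, solve(5)=24, solve(6)=39, ..., solve(7)=63

Answer: 63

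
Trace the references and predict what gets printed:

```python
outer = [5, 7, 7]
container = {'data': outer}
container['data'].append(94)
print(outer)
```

Key concept: dict holds reference to list.
Step by step:
`outer = [5, 7, 7]` → outer = [5, 7, 7]
`container = {'data': outer}` → container = {'data': [5, 7, 7]}
`container['data'].append(94)` → outer = [5, 7, 7, 94]; container = {'data': [5, 7, 7, 94]}
`print(outer)` → prints [5, 7, 7, 94]

Answer: [5, 7, 7, 94]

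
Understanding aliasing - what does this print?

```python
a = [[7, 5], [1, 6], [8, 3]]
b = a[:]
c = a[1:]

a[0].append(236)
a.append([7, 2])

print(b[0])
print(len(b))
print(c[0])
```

Key concept: slice with nested mutation.
Step by step:
`a = [[7, 5], [1, 6], [8, 3]]` → a = [[7, 5], [1, 6], [8, 3]]
`b = a[:]` → b = [[7, 5], [1, 6], [8, 3]]
`c = a[1:]` → c = [[1, 6], [8, 3]]
`a[0].append(236)` → a = [[7, 5, 236], [1, 6], [8, 3]]; b = [[7, 5, 236], [1, 6], [8, 3]]
`a.append([7, 2])` → a = [[7, 5, 236], [1, 6], [8, 3], [7, 2]]
`print(b[0])` → prints [7, 5, 236]
`print(len(b))` → prints 3
`print(c[0])` → prints [1, 6]

Answer:
[7, 5, 236]
3
[1, 6]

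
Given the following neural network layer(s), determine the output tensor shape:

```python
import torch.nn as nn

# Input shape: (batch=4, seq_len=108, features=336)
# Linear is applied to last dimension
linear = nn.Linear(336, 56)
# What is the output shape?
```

Input: (4, 108, 336) -> Output: (4, 108, 56)

Answer: (4, 108, 56)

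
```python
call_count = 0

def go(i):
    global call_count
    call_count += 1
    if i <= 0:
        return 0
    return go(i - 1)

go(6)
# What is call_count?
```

Linear recursion stepping by 1: 7 calls from i=6 down to ≤0.

Answer: 7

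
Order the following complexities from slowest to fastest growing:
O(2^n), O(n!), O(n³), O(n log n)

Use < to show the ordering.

Ordered by growth rate: O(n log n) < O(n³) < O(2^n) < O(n!)

Answer: O(n log n) < O(n³) < O(2^n) < O(n!)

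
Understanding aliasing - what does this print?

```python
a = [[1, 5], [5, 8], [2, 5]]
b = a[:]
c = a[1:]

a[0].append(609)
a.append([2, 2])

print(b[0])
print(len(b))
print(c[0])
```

Key concept: slice with nested mutation.
Step by step:
`a = [[1, 5], [5, 8], [2, 5]]` → a = [[1, 5], [5, 8], [2, 5]]
`b = a[:]` → b = [[1, 5], [5, 8], [2, 5]]
`c = a[1:]` → c = [[5, 8], [2, 5]]
`a[0].append(609)` → a = [[1, 5, 609], [5, 8], [2, 5]]; b = [[1, 5, 609], [5, 8], [2, 5]]
`a.append([2, 2])` → a = [[1, 5, 609], [5, 8], [2, 5], [2, 2]]
`print(b[0])` → prints [1, 5, 609]
`print(len(b))` → prints 3
`print(c[0])` → prints [5, 8]

Answer:
[1, 5, 609]
3
[5, 8]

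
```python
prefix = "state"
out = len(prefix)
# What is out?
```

Trace:
`prefix = "state"` → prefix = 'state'
`out = len(prefix)` → out = 5
So out = 5

Answer: 5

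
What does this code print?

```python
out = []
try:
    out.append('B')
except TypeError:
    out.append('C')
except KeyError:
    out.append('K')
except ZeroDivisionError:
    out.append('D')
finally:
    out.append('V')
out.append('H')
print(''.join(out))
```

Execution trace: 'B' (try body, no exception) → 'V' (finally) → 'H' (after the try/except). Output: BVH

Answer: BVH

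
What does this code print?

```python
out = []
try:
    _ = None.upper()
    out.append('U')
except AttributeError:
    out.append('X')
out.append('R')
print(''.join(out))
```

Execution trace: 'X' (except AttributeError) → 'R' (after the try/except). Output: XR

Answer: XR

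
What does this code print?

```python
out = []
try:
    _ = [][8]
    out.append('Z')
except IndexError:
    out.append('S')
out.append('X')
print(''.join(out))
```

Execution trace: 'S' (except IndexError) → 'X' (after the try/except). Output: SX

Answer: SX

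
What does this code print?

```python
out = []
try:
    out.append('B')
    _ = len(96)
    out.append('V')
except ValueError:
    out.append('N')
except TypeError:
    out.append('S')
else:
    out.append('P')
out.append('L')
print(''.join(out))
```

Execution trace: 'B' (try body) → 'S' (except TypeError) → 'L' (after the try/except). Output: BSL

Answer: BSL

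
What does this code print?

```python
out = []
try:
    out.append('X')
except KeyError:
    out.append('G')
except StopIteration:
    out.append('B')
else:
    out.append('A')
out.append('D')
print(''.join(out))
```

Execution trace: 'X' (try body, no exception) → 'A' (else) → 'D' (after the try/except). Output: XAD

Answer: XAD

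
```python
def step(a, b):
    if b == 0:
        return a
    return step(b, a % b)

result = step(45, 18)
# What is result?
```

step(45, 18) -> step(18, 9) -> step(9, 0) -> 9

Answer: 9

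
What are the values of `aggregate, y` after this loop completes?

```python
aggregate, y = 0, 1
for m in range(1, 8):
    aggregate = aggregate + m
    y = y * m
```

Sum and factorial of 1 to 7
`aggregate, y` takes the values: (0, 1) → (1, 1) → (3, 1) → (3, 2) → (6, 2) → (6, 6) → (10, 6) → (10, 24) → (15, 24) → (15, 120) → (21, 120) → (21, 720) → (28, 720) → (28, 5040)

Answer: 28, 5040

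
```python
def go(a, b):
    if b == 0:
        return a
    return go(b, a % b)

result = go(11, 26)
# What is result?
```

go(11, 26) -> go(26, 11) -> go(11, 4) -> go(4, 3) -> go(3, 1) -> go(1, 0) -> 1

Answer: 1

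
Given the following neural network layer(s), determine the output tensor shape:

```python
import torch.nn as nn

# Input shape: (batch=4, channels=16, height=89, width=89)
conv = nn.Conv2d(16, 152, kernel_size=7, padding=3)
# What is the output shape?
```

Input: (4, 16, 89, 89) -> Output: (4, 152, 89, 89)

Answer: (4, 152, 89, 89)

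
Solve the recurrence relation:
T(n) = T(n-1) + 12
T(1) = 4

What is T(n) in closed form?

Unrolling: T(n) = T(1) + 12·(n-1) = 4 + 12(n-1) = 12n - 8.

Answer: T(n) = 12n - 8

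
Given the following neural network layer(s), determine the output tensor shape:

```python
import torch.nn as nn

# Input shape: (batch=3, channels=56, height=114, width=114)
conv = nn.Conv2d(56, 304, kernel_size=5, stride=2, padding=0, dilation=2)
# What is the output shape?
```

Input: (3, 56, 114, 114) -> Output: (3, 304, 53, 53)

Answer: (3, 304, 53, 53)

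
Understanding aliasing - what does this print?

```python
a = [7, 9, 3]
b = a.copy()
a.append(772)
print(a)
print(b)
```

Key concept: list.copy() creates independent copy.
Step by step:
`a = [7, 9, 3]` → a = [7, 9, 3]
`b = a.copy()` → b = [7, 9, 3]
`a.append(772)` → a = [7, 9, 3, 772]
`print(a)` → prints [7, 9, 3, 772]
`print(b)` → prints [7, 9, 3]

Answer:
[7, 9, 3, 772]
[7, 9, 3]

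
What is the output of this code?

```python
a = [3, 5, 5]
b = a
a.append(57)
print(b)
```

Key concept: basic list aliasing.
Step by step:
`a = [3, 5, 5]` → a = [3, 5, 5]
`b = a` → b = [3, 5, 5] (same object as a)
`a.append(57)` → a = [3, 5, 5, 57] (same object as b); b = [3, 5, 5, 57] (same object as a)
`print(b)` → prints [3, 5, 5, 57]

Answer: [3, 5, 5, 57]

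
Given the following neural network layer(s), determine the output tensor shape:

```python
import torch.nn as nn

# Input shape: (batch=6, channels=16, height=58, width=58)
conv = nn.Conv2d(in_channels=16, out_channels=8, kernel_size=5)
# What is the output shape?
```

Input: (6, 16, 58, 58) -> Output: (6, 8, 54, 54)

Answer: (6, 8, 54, 54)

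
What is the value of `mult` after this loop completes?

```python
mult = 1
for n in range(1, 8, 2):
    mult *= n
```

Product of 1, 3, 5, ... up to 7
`mult` takes the values: 1 → 3 → 15 → 105

Answer: 105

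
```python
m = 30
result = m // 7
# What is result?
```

Trace:
`m = 30` → m = 30
`result = m // 7` → result = 4
So result = 4

Answer: 4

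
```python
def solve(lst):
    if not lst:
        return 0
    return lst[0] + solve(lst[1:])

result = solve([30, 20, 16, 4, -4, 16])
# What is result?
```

30 + 20 + 16 + 4 + (-4) + 16 + 0 = 82

Answer: 82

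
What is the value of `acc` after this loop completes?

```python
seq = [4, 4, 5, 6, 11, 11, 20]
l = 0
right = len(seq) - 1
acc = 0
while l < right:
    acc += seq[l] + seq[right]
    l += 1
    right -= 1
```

Sum of pairs from ends
`acc` takes the values: 0 → 24 → 39 → 55

Answer: 55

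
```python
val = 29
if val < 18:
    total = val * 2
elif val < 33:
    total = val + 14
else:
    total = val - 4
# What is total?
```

Trace:
`val = 29` → val = 29
`if val < 18: ...` → val < 18 is False, val < 33 is True → total = 43
So total = 43

Answer: 43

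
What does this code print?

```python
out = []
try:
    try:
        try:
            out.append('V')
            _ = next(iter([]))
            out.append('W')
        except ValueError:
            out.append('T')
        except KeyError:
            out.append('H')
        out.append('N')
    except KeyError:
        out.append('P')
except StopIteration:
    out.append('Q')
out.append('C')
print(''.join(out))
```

Execution trace: 'V' (inner try body) → 'Q' (outer except StopIteration) → 'C' (after the try/except). Output: VQC

Answer: VQC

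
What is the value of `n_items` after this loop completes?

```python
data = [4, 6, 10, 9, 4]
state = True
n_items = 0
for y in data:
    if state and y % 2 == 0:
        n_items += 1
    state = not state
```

Count even values at even positions
`n_items` takes the values: 0 → 1 → 2 → 3

Answer: 3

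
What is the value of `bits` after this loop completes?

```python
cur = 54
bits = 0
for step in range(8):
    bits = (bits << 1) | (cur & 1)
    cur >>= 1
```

Reverse lowest 8 bits of 54
`bits` takes the values: 0 → 1 → 3 → 6 → 13 → 27 → 54 → 108

Answer: 108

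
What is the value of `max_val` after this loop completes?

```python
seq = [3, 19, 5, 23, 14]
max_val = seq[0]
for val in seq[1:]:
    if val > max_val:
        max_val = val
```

Maximum of [3, 19, 5, 23, 14]
`max_val` takes the values: 3 → 19 → 23

Answer: 23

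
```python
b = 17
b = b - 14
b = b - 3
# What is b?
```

Trace:
`b = 17` → b = 17
`b = b - 14` → b = 3
`b = b - 3` → b = 0
So b = 0

Answer: 0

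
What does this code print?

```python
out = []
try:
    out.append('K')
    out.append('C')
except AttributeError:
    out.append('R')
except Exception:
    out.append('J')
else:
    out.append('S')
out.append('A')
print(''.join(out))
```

Execution trace: 'K' (try body) → 'C' (try body, no exception) → 'S' (else) → 'A' (after the try/except). Output: KCSA

Answer: KCSA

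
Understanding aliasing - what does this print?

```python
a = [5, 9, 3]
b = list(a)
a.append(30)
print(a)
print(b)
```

Key concept: list() constructor creates copy.
Step by step:
`a = [5, 9, 3]` → a = [5, 9, 3]
`b = list(a)` → b = [5, 9, 3]
`a.append(30)` → a = [5, 9, 3, 30]
`print(a)` → prints [5, 9, 3, 30]
`print(b)` → prints [5, 9, 3]

Answer:
[5, 9, 3, 30]
[5, 9, 3]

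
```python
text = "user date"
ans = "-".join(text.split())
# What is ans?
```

Trace:
`text = "user date"` → text = 'user date'
`ans = "-".join(text.split())` → ans = 'user-date'
So ans = 'user-date'

Answer: 'user-date'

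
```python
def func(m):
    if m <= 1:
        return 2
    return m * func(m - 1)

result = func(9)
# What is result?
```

func(9) = 9 * 8 * 7 * 6 * 5 * 4 * 3 * 2 * 2 = 725760

Answer: 725760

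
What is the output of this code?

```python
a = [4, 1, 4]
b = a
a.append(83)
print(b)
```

Key concept: basic list aliasing.
Step by step:
`a = [4, 1, 4]` → a = [4, 1, 4]
`b = a` → b = [4, 1, 4] (same object as a)
`a.append(83)` → a = [4, 1, 4, 83] (same object as b); b = [4, 1, 4, 83] (same object as a)
`print(b)` → prints [4, 1, 4, 83]

Answer: [4, 1, 4, 83]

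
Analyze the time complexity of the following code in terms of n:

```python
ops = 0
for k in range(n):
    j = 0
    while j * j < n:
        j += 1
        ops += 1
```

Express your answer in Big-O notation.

Each loop level contributes: n × √n. Multiplying the contributions gives O(n√n).

Answer: O(n√n)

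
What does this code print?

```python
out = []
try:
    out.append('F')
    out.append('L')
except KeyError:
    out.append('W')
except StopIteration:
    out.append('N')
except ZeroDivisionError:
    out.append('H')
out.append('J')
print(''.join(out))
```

Execution trace: 'F' (try body) → 'L' (try body, no exception) → 'J' (after the try/except). Output: FLJ

Answer: FLJ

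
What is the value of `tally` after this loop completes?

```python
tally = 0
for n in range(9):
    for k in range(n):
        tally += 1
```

Triangle number: 0+1+2+...+8
`tally` takes the values: 0 → 1 → 2 → 3 → 4 → 5 → 6 → 7 → 8 → 9 → 10 → 11 → 12 → 13 → 14 → 15 → 16 → 17 → 18 → 19 → 20 → 21 → 22 → 23 → 24 → 25 → 26 → 27 → 28 → 29 → 30 → 31 → 32 → 33 → 34 → 35 → 36

Answer: 36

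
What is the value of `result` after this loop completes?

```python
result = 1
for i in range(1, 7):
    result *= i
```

6! = 720
`result` takes the values: 1 → 2 → 6 → 24 → 120 → 720

Answer: 720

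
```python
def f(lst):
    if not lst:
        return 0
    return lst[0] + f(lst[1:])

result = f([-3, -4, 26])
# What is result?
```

(-3) + (-4) + 26 + 0 = 19

Answer: 19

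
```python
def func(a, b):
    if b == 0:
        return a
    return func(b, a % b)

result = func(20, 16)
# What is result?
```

func(20, 16) -> func(16, 4) -> func(4, 0) -> 4

Answer: 4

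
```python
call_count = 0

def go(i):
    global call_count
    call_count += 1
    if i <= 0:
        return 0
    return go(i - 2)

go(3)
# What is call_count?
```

Linear recursion stepping by 2: 3 calls from i=3 down to ≤0.

Answer: 3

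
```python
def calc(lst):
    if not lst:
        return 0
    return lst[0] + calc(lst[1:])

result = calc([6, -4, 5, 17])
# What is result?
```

6 + (-4) + 5 + 17 + 0 = 24

Answer: 24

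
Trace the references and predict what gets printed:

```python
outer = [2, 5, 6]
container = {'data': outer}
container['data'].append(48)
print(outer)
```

Key concept: dict holds reference to list.
Step by step:
`outer = [2, 5, 6]` → outer = [2, 5, 6]
`container = {'data': outer}` → container = {'data': [2, 5, 6]}
`container['data'].append(48)` → outer = [2, 5, 6, 48]; container = {'data': [2, 5, 6, 48]}
`print(outer)` → prints [2, 5, 6, 48]

Answer: [2, 5, 6, 48]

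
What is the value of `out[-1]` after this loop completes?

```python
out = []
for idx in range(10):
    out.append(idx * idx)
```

Last element of squares 0 to 9
`out` takes the values: [] → [0] → [0, 1] → [0, 1, 4] → [0, 1, 4, 9] → [0, 1, 4, 9, 16] → [0, 1, 4, 9, 16, 25] → [0, 1, 4, 9, 16, 25, 36] → [0, 1, 4, 9, 16, 25, 36, 49] → [0, 1, 4, 9, 16, 25, 36, 49, 64] → [0, 1, 4, 9, 16, 25, 36, 49, 64, 81]
So `out[-1]` = 81

Answer: 81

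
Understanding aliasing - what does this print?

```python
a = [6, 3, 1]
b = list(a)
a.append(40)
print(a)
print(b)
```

Key concept: list() constructor creates copy.
Step by step:
`a = [6, 3, 1]` → a = [6, 3, 1]
`b = list(a)` → b = [6, 3, 1]
`a.append(40)` → a = [6, 3, 1, 40]
`print(a)` → prints [6, 3, 1, 40]
`print(b)` → prints [6, 3, 1]

Answer:
[6, 3, 1, 40]
[6, 3, 1]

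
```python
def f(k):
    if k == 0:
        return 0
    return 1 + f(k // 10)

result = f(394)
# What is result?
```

Count of digits of 394: 3

Answer: 3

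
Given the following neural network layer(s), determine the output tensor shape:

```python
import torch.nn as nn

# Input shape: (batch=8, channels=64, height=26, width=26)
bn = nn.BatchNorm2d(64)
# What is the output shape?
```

Input: (8, 64, 26, 26) -> Output: (8, 64, 26, 26)

Answer: (8, 64, 26, 26)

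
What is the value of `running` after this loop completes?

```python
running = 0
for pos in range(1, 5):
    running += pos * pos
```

Sum of squares 1² to 4² = 30
`running` takes the values: 0 → 1 → 5 → 14 → 30

Answer: 30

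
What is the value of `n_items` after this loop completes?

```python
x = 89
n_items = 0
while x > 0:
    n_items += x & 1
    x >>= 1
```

Count set bits in 89 (binary: 0b1011001)
`n_items` takes the values: 0 → 1 → 2 → 3 → 4

Answer: 4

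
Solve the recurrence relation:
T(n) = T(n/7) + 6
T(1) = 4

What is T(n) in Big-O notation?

Each step divides n by 7 and adds 6. After log_7(n) steps we reach T(1)=4. So T(n) = 6·log_7(n) + 4 = O(log n).

Answer: O(log n)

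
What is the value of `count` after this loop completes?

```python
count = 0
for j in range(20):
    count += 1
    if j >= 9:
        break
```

Loop breaks when j reaches 9, count is 10
`count` takes the values: 0 → 1 → 2 → 3 → 4 → 5 → 6 → 7 → 8 → 9 → 10

Answer: 10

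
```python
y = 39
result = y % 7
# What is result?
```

Trace:
`y = 39` → y = 39
`result = y % 7` → result = 4
So result = 4

Answer: 4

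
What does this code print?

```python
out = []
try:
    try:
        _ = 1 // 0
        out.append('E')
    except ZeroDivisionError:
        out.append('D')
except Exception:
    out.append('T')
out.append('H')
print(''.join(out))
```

Execution trace: 'D' (inner except ZeroDivisionError) → 'H' (after the try/except). Output: DH

Answer: DH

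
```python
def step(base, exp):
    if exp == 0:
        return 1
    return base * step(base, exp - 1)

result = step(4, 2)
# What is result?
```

step(4, 2) = 4 * 4 = 16

Answer: 16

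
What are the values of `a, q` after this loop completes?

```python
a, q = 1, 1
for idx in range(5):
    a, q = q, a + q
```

Fibonacci: after 5 iterations
`a, q` takes the values: (1, 1) → (1, 2) → (2, 3) → (3, 5) → (5, 8) → (8, 13)

Answer: 8, 13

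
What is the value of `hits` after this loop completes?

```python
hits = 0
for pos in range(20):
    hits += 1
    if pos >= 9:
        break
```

Loop breaks when pos reaches 9, hits is 10
`hits` takes the values: 0 → 1 → 2 → 3 → 4 → 5 → 6 → 7 → 8 → 9 → 10

Answer: 10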